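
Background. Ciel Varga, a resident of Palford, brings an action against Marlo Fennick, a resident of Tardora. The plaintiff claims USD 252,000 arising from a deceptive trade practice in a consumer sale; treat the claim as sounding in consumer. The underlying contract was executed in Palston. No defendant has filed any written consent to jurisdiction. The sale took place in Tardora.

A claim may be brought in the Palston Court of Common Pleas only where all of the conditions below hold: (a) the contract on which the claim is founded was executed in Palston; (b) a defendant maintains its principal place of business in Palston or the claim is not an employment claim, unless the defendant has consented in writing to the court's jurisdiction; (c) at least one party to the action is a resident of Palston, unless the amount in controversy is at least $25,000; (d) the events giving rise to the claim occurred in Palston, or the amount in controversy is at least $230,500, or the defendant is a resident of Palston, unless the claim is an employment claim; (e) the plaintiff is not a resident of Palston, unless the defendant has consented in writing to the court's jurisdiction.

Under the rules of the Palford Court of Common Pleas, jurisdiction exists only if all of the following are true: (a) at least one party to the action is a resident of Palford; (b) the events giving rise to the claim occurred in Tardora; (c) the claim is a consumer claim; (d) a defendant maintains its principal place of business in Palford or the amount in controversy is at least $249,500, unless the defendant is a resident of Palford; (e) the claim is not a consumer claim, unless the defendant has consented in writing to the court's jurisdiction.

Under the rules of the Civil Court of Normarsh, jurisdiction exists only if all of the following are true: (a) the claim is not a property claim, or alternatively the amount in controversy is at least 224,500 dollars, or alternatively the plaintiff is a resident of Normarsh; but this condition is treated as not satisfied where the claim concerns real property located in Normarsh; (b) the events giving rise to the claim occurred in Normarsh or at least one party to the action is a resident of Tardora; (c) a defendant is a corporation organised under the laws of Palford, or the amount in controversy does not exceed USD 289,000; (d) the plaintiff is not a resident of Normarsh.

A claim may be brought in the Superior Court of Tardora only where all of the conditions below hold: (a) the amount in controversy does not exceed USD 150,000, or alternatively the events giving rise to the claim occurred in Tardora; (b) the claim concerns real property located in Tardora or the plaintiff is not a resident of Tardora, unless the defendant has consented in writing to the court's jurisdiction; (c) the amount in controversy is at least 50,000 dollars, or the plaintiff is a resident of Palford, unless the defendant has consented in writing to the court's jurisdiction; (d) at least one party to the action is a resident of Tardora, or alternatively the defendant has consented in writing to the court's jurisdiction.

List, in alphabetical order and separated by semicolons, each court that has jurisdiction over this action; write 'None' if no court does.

the Civil Court of Normarsh; the Palston Court of Common Pleas; the Superior Court of Tardora

The Palston Court of Common Pleas:
  (a) The contract was executed in Palston. Satisfied.
  (b) The claim is a consumer claim, not an employment claim, so one alternative holds. Satisfied.
  (c) No party resides in Palston. But the amount in controversy is 252,000 dollars, which meets the $25,000 floor, and the 'unless' clause therefore excuses the requirement. Met.
  (d) The amount in controversy is USD 252,000, which meets the 230,500 dollars floor, so one alternative holds. Satisfied.
  (e) The plaintiff resides in Palford, which is not Palston. Satisfied.
  → Jurisdiction lies.
The Palford Court of Common Pleas:
  (a) Ciel Varga resides in Palford. Satisfied.
  (b) The operative events occurred in Tardora. Condition met.
  (c) The claim is a consumer claim. Met.
  (d) The amount in controversy is USD 252,000, which meets the $249,500 floor, so one alternative holds. Condition met.
  (e) The claim is a consumer claim. The proviso offers no rescue either, since no such written consent has been filed. Condition not met.
  → Not every requirement is met — no jurisdiction.
The Civil Court of Normarsh:
  (a) The claim is a consumer claim, not a property claim, which satisfies one of the alternatives. The exception is not triggered, since the claim does not concern real property. Met.
  (b) Marlo Fennick resides in Tardora — that alternative is enough. Satisfied.
  (c) The amount in controversy is $252,000, within the $289,000 ceiling — that alternative is enough. Condition met.
  (d) The plaintiff resides in Palford, which is not Normarsh. Satisfied.
  → The court has jurisdiction.
The Superior Court of Tardora:
  (a) The operative events occurred in Tardora — that alternative is enough. Condition met.
  (b) The plaintiff resides in Palford, which is not Tardora, which satisfies one of the alternatives. Condition met.
  (c) The amount in controversy is USD 252,000, which meets the 50,000 dollars floor, so this disjunct is met. Satisfied.
  (d) Marlo Fennick resides in Tardora, so this disjunct is met. Satisfied.
  → Every requirement is satisfied — jurisdiction.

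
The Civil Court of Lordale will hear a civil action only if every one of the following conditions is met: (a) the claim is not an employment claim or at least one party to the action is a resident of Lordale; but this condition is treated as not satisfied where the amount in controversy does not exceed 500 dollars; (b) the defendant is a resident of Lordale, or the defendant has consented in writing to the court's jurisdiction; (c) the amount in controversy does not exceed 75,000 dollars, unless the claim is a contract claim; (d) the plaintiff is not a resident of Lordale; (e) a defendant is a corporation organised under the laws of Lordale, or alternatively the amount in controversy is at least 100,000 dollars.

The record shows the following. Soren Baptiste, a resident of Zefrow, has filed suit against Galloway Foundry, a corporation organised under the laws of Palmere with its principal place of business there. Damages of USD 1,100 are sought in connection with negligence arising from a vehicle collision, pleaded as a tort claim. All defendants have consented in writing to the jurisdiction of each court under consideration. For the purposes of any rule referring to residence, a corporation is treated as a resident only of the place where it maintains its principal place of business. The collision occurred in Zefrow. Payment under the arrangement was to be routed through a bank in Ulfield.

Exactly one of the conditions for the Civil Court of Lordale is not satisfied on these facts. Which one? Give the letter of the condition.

(e)

The Civil Court of Lordale:
  (a) The claim is a tort claim, not an employment claim, which satisfies one of the alternatives. The carve-out does not apply: the amount in controversy is USD 1,100, above the $500 ceiling. Met.
  (b) Every defendant has filed written consent, so one alternative holds. Satisfied.
  (c) The amount in controversy is $1,100, within the 75,000 dollars ceiling. Met.
  (d) The plaintiff resides in Zefrow, which is not Lordale. Condition met.
  (e) The corporate defendant(s) are organised in Palmere, not Lordale; the amount in controversy is USD 1,100, below the $100,000 floor — no alternative holds. Condition not met.
Only condition (e) fails.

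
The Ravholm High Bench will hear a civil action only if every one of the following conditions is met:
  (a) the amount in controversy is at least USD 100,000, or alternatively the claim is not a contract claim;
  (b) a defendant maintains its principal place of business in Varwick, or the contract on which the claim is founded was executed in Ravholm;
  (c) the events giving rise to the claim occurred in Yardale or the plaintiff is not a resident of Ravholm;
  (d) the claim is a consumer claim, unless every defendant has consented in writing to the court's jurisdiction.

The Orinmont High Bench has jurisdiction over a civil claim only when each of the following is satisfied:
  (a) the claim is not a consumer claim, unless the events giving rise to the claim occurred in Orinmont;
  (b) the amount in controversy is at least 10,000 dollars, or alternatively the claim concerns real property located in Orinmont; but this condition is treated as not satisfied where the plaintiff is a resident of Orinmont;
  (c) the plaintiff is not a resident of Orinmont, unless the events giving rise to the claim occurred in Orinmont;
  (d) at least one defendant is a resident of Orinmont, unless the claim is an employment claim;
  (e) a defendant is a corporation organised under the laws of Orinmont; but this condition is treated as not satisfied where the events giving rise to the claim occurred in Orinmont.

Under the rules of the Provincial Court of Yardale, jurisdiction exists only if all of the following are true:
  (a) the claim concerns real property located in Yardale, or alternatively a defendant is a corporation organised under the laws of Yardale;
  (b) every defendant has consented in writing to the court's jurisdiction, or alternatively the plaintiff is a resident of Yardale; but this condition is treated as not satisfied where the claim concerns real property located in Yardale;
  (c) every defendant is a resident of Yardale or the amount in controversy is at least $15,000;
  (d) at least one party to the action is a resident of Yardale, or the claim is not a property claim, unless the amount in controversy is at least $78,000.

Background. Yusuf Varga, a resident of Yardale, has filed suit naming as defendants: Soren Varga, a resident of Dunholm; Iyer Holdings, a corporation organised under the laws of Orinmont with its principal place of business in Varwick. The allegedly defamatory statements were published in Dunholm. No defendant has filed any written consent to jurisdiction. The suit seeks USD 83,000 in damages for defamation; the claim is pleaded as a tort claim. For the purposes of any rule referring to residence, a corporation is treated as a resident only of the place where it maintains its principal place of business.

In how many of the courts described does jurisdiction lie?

0

The Ravholm High Bench:
  (a) The claim is a tort claim, not a contract claim, so this disjunct is met. Condition met.
  (b) Iyer Holdings has its principal place of business in Varwick — that alternative is enough. Satisfied.
  (c) The plaintiff resides in Yardale, which is not Ravholm, so this disjunct is met. Satisfied.
  (d) The claim is a tort claim, not a consumer claim. Nor does the 'unless' clause help: no such written consent has been filed. Not satisfied.
  → No jurisdiction.
The Orinmont High Bench:
  (a) The claim is a tort claim, not a consumer claim. Condition met.
  (b) The amount in controversy is 83,000 dollars, which meets the 10,000 dollars floor, so this disjunct is met. And the carve-out is inapplicable — the plaintiff resides in Yardale, not Orinmont. Met.
  (c) The plaintiff resides in Yardale, which is not Orinmont. Condition met.
  (d) No defendant resides in Orinmont (they reside in Dunholm, Varwick). The proviso offers no rescue either, since the claim is a tort claim, not an employment claim. Condition not met.
  (e) Iyer Holdings is organised under the laws of Orinmont. The exception is not triggered, since the operative events occurred in Dunholm, not Orinmont. Condition met.
  → No jurisdiction.
The Provincial Court of Yardale:
  (a) The claim does not concern real property; the corporate defendant(s) are organised in Orinmont, not Yardale — every alternative fails. Not met.
  (b) The plaintiff resides in Yardale, so one alternative holds. The exception is not triggered, since the claim does not concern real property. Condition met.
  (c) The amount in controversy is USD 83,000, which meets the 15,000 dollars floor — that alternative is enough. Met.
  (d) Yusuf Varga resides in Yardale, so one alternative holds. Satisfied.
  → At least one condition fails; no jurisdiction.
No court satisfies all of its conditions.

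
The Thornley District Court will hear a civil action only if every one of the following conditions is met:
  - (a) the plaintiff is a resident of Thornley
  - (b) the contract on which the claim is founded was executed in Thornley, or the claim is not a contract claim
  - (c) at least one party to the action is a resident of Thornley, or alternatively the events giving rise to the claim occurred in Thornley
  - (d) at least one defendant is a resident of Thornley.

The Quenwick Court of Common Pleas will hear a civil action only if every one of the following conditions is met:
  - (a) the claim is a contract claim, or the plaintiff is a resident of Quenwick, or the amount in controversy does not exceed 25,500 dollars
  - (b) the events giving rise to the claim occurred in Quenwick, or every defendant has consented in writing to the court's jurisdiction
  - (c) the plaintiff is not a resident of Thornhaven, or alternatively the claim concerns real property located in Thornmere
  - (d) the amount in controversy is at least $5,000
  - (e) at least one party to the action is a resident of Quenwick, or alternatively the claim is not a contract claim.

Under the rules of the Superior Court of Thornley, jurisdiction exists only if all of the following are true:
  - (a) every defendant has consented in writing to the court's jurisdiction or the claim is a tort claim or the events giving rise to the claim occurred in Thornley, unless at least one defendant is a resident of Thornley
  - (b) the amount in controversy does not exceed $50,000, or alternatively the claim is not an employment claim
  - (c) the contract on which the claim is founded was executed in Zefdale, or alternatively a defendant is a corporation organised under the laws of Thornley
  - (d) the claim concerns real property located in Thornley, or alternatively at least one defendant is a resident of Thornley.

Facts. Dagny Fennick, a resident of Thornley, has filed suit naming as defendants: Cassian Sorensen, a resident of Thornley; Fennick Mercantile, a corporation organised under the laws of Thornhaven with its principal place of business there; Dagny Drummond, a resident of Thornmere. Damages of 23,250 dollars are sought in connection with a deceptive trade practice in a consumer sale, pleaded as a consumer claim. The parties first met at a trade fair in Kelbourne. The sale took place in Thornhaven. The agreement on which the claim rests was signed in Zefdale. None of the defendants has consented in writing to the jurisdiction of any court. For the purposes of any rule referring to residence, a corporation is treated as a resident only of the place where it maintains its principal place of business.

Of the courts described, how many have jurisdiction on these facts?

2

The Thornley District Court:
  (a) The plaintiff resides in Thornley. Condition met.
  (b) The claim is a consumer claim, not a contract claim — that alternative is enough. Satisfied.
  (c) Dagny Fennick resides in Thornley, which satisfies one of the alternatives. Satisfied.
  (d) Cassian Sorensen resides in Thornley. Satisfied.
  → The court has jurisdiction.
The Quenwick Court of Common Pleas:
  (a) The amount in controversy is USD 23,250, within the USD 25,500 ceiling — that alternative is enough. Met.
  (b) The operative events occurred in Thornhaven, not Quenwick; no such written consent has been filed — none of the alternatives is met. Not satisfied.
  (c) The plaintiff resides in Thornley, which is not Thornhaven, so one alternative holds. Condition met.
  (d) The amount in controversy is USD 23,250, which meets the $5,000 floor. Condition met.
  (e) The claim is a consumer claim, not a contract claim, so one alternative holds. Satisfied.
  → The court lacks jurisdiction.
The Superior Court of Thornley:
  (a) No such written consent has been filed; the claim is a consumer claim, not a tort claim; the operative events occurred in Thornhaven, not Thornley — no alternative holds. However, Cassian Sorensen resides in Thornley, so the 'unless' proviso supplies this condition. Satisfied.
  (b) The amount in controversy is USD 23,250, within the 50,000 dollars ceiling, which satisfies one of the alternatives. Satisfied.
  (c) The contract was executed in Zefdale — that alternative is enough. Condition met.
  (d) Cassian Sorensen resides in Thornley, which satisfies one of the alternatives. Satisfied.
  → Jurisdiction lies.
Courts with jurisdiction: the Thornley District Court, the Superior Court of Thornley — 2 in total.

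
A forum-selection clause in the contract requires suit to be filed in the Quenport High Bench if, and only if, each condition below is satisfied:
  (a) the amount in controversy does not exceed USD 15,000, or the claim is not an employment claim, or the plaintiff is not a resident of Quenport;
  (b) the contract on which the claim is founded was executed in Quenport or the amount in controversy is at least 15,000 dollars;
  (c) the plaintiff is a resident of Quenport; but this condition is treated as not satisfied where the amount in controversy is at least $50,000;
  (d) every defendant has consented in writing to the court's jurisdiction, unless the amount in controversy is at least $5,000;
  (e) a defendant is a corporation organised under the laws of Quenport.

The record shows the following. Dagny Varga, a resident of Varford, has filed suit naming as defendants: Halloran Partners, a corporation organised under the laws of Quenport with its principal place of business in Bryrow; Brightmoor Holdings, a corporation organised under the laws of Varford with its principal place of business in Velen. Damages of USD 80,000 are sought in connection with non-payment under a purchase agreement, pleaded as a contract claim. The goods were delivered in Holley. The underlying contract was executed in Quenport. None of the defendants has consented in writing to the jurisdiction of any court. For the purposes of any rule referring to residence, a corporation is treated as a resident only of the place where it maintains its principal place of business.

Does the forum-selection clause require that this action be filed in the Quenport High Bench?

No

The Quenport High Bench:
  (a) The claim is a contract claim, not an employment claim, which satisfies one of the alternatives. Condition met.
  (b) The contract was executed in Quenport, which satisfies one of the alternatives. Met.
  (c) The plaintiff resides in Varford, not Quenport. Condition not met.
  (d) No such written consent has been filed. However, the amount in controversy is 80,000 dollars, which meets the 5,000 dollars floor, so the 'unless' proviso supplies this condition. Satisfied.
  (e) Halloran Partners is organised under the laws of Quenport. Condition met.
  → The clause does not apply.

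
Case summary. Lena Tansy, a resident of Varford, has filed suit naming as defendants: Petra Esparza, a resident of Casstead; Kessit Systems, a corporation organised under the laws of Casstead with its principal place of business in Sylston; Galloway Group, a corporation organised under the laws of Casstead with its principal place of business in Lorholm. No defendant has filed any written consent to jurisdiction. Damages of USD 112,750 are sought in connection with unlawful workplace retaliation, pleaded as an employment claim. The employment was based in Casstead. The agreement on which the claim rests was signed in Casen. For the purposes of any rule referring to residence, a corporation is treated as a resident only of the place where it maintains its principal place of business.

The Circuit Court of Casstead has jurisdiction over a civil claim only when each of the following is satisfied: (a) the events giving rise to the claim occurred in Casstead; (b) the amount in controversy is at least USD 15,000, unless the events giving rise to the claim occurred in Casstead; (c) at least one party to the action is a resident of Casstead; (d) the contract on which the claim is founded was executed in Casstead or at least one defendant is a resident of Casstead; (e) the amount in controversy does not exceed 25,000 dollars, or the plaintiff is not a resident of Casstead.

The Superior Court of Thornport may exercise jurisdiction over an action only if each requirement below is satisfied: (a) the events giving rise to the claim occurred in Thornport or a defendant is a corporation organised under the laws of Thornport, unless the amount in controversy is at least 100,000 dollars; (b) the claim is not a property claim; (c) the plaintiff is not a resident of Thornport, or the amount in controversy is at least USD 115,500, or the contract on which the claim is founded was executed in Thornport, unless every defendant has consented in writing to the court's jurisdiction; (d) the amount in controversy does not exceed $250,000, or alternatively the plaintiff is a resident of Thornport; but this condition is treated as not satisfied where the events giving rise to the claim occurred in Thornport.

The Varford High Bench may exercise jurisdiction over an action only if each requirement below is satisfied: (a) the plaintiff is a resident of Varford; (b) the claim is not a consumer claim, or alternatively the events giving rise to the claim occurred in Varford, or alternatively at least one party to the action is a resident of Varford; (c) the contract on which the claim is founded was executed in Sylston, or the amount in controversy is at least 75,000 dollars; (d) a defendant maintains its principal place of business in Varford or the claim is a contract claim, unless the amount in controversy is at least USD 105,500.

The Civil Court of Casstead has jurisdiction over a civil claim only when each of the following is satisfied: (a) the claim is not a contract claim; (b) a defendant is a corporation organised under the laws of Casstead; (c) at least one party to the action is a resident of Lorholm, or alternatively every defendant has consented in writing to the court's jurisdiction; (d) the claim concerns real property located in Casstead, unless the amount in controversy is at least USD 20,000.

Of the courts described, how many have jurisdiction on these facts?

4

The Circuit Court of Casstead:
  (a) The operative events occurred in Casstead. Met.
  (b) The amount in controversy is 112,750 dollars, which meets the USD 15,000 floor. Satisfied.
  (c) Petra Esparza resides in Casstead. Satisfied.
  (d) Petra Esparza resides in Casstead, which satisfies one of the alternatives. Condition met.
  (e) The plaintiff resides in Varford, which is not Casstead — that alternative is enough. Met.
  → Jurisdiction lies.
The Superior Court of Thornport:
  (a) The operative events occurred in Casstead, not Thornport; the corporate defendant(s) are organised in Casstead, not Thornport — every alternative fails. However, the amount in controversy is 112,750 dollars, which meets the 100,000 dollars floor, so the 'unless' proviso supplies this condition. Satisfied.
  (b) The claim is an employment claim, not a property claim. Satisfied.
  (c) The plaintiff resides in Varford, which is not Thornport — that alternative is enough. Satisfied.
  (d) The amount in controversy is USD 112,750, within the $250,000 ceiling — that alternative is enough. The carve-out does not apply: the operative events occurred in Casstead, not Thornport. Condition met.
  → All conditions met; jurisdiction exists.
The Varford High Bench:
  (a) The plaintiff resides in Varford. Met.
  (b) The claim is an employment claim, not a consumer claim, which satisfies one of the alternatives. Met.
  (c) The amount in controversy is $112,750, which meets the 75,000 dollars floor, so this disjunct is met. Met.
  (d) The corporate defendant(s) have their principal place of business in Lorholm, Sylston, not Varford; the claim is an employment claim, not a contract claim — none of the alternatives is met. The proviso rescues it, though: the amount in controversy is $112,750, which meets the USD 105,500 floor. Satisfied.
  → The court has jurisdiction.
The Civil Court of Casstead:
  (a) The claim is an employment claim, not a contract claim. Satisfied.
  (b) Kessit Systems is organised under the laws of Casstead. Condition met.
  (c) Galloway Group resides in Lorholm — that alternative is enough. Met.
  (d) The claim does not concern real property. However, the amount in controversy is 112,750 dollars, which meets the $20,000 floor, so the 'unless' proviso supplies this condition. Met.
  → Every requirement is satisfied — jurisdiction.
Courts with jurisdiction: the Circuit Court of Casstead, the Superior Court of Thornport, the Varford High Bench, the Civil Court of Casstead — 4 in total.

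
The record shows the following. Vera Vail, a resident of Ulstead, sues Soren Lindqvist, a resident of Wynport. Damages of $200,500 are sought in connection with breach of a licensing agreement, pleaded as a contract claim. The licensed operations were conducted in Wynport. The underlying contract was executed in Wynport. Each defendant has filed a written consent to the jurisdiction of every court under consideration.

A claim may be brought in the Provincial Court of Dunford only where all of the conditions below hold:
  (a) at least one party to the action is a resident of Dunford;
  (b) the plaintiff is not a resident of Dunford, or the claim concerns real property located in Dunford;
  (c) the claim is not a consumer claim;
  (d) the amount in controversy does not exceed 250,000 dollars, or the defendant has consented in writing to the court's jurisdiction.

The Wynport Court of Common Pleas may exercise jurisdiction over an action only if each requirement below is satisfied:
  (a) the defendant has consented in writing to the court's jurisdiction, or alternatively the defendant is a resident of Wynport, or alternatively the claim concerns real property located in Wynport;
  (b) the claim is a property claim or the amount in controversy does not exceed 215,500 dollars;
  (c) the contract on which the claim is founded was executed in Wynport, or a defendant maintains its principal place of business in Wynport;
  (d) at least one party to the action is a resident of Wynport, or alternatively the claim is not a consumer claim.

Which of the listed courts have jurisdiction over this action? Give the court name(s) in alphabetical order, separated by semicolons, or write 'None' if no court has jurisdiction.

The Provincial Court of Dunford:
  (a) No party resides in Dunford. Fails.
  (b) The plaintiff resides in Ulstead, which is not Dunford — that alternative is enough. Met.
  (c) The claim is a contract claim, not a consumer claim. Met.
  (d) The amount in controversy is 200,500 dollars, within the 250,000 dollars ceiling, so this disjunct is met. Met.
  → No jurisdiction.
The Wynport Court of Common Pleas:
  (a) Every defendant has filed written consent — that alternative is enough. Met.
  (b) The amount in controversy is 200,500 dollars, within the $215,500 ceiling, so one alternative holds. Satisfied.
  (c) The contract was executed in Wynport, so this disjunct is met. Satisfied.
  (d) Soren Lindqvist resides in Wynport, so this disjunct is met. Condition met.
  → Jurisdiction lies.

the Wynport Court of Common Pleas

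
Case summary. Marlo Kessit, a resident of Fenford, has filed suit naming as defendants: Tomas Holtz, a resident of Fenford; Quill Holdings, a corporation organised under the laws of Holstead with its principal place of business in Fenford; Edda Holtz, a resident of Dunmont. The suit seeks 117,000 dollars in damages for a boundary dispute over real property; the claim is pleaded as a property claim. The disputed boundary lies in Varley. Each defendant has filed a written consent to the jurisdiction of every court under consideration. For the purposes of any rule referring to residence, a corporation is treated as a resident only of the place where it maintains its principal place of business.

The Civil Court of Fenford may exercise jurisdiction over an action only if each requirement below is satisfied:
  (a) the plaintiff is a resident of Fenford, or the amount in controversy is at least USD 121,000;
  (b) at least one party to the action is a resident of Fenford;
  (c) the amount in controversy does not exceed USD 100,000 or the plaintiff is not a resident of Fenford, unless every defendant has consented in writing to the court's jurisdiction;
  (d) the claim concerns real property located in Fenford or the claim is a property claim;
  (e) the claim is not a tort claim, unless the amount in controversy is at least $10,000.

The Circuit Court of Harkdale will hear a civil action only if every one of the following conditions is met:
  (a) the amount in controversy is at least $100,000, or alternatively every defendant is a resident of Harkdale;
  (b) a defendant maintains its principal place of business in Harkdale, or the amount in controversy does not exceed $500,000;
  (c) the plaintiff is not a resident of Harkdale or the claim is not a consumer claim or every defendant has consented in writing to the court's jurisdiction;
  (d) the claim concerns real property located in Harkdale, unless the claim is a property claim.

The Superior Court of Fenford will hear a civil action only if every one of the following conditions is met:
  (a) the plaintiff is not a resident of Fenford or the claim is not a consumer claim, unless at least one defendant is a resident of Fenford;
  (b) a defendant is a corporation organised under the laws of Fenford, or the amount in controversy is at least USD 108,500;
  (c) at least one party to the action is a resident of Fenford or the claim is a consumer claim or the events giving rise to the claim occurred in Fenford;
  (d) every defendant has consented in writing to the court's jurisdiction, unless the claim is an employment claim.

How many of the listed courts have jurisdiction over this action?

The Civil Court of Fenford:
  (a) The plaintiff resides in Fenford, which satisfies one of the alternatives. Satisfied.
  (b) Marlo Kessit resides in Fenford. Met.
  (c) The amount in controversy is 117,000 dollars, above the USD 100,000 ceiling; the plaintiff resides in Fenford — no alternative holds. However, every defendant has filed written consent, so the 'unless' proviso supplies this condition. Met.
  (d) The claim is a property claim, so one alternative holds. Satisfied.
  (e) The claim is a property claim, not a tort claim. Satisfied.
  → The court has jurisdiction.
The Circuit Court of Harkdale:
  (a) The amount in controversy is 117,000 dollars, which meets the $100,000 floor — that alternative is enough. Satisfied.
  (b) The amount in controversy is $117,000, within the 500,000 dollars ceiling, so one alternative holds. Satisfied.
  (c) The plaintiff resides in Fenford, which is not Harkdale, so this disjunct is met. Condition met.
  (d) The property lies in Varley, not Harkdale. But the claim is a property claim, and the 'unless' clause therefore excuses the requirement. Condition met.
  → Every requirement is satisfied — jurisdiction.
The Superior Court of Fenford:
  (a) The claim is a property claim, not a consumer claim, so one alternative holds. Condition met.
  (b) The amount in controversy is $117,000, which meets the $108,500 floor, so this disjunct is met. Satisfied.
  (c) Marlo Kessit resides in Fenford, so this disjunct is met. Met.
  (d) Every defendant has filed written consent. Met.
  → Jurisdiction lies.
Courts with jurisdiction: the Civil Court of Fenford, the Circuit Court of Harkdale, the Superior Court of Fenford — 3 in total.

3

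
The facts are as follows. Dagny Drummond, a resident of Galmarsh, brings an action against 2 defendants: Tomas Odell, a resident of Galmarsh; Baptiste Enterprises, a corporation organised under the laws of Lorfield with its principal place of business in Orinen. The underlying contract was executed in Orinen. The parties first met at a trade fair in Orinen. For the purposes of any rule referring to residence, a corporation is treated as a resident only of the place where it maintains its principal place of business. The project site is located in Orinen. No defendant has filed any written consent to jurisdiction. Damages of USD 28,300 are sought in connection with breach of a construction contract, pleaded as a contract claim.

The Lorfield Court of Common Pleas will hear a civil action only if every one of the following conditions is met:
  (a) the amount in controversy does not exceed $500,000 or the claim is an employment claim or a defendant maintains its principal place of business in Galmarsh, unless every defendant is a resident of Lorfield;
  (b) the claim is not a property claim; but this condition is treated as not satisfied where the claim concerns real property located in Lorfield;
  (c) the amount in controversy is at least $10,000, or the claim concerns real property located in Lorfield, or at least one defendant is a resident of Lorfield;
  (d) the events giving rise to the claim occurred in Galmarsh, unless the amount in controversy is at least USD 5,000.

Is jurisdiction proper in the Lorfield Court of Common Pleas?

Yes

The Lorfield Court of Common Pleas:
  (a) The amount in controversy is 28,300 dollars, within the 500,000 dollars ceiling, so this disjunct is met. Satisfied.
  (b) The claim is a contract claim, not a property claim. The carve-out does not apply: the claim does not concern real property. Condition met.
  (c) The amount in controversy is USD 28,300, which meets the USD 10,000 floor, which satisfies one of the alternatives. Met.
  (d) The operative events occurred in Orinen, not Galmarsh. But the amount in controversy is 28,300 dollars, which meets the USD 5,000 floor, and the 'unless' clause therefore excuses the requirement. Met.
  → All conditions met; jurisdiction exists.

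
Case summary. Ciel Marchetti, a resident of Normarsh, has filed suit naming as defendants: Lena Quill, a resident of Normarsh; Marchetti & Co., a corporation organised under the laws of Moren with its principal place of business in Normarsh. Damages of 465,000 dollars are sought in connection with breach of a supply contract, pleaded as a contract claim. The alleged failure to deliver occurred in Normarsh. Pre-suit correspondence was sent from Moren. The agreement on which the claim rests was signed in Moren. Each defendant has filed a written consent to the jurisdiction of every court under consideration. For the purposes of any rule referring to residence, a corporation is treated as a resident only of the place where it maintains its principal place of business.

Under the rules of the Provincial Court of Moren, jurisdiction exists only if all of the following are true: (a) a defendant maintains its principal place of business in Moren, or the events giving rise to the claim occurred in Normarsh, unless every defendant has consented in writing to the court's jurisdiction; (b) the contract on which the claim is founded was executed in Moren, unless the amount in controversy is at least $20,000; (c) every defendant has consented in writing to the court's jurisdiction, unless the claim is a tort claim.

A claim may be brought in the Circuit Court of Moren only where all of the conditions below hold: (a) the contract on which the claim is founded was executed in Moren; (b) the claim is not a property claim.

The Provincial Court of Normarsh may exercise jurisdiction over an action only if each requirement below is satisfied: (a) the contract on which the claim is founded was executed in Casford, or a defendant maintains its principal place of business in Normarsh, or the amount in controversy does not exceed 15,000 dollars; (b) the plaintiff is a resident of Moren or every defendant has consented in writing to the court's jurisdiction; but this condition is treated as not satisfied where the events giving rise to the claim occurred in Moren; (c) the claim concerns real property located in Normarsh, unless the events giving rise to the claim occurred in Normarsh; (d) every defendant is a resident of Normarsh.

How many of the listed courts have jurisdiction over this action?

3

The Provincial Court of Moren:
  (a) The operative events occurred in Normarsh, so one alternative holds. Condition met.
  (b) The contract was executed in Moren. Satisfied.
  (c) Every defendant has filed written consent. Met.
  → All conditions met; jurisdiction exists.
The Circuit Court of Moren:
  (a) The contract was executed in Moren. Condition met.
  (b) The claim is a contract claim, not a property claim. Met.
  → All conditions met; jurisdiction exists.
The Provincial Court of Normarsh:
  (a) Marchetti & Co. has its principal place of business in Normarsh, which satisfies one of the alternatives. Condition met.
  (b) Every defendant has filed written consent, so one alternative holds. And the carve-out is inapplicable — the operative events occurred in Normarsh, not Moren. Satisfied.
  (c) The claim does not concern real property. But the operative events occurred in Normarsh, and the 'unless' clause therefore excuses the requirement. Met.
  (d) The defendants reside as follows — Lena Quill in Normarsh, Marchetti & Co. in Normarsh — all in Normarsh. Met.
  → Jurisdiction lies.
Courts with jurisdiction: the Provincial Court of Moren, the Circuit Court of Moren, the Provincial Court of Normarsh — 3 in total.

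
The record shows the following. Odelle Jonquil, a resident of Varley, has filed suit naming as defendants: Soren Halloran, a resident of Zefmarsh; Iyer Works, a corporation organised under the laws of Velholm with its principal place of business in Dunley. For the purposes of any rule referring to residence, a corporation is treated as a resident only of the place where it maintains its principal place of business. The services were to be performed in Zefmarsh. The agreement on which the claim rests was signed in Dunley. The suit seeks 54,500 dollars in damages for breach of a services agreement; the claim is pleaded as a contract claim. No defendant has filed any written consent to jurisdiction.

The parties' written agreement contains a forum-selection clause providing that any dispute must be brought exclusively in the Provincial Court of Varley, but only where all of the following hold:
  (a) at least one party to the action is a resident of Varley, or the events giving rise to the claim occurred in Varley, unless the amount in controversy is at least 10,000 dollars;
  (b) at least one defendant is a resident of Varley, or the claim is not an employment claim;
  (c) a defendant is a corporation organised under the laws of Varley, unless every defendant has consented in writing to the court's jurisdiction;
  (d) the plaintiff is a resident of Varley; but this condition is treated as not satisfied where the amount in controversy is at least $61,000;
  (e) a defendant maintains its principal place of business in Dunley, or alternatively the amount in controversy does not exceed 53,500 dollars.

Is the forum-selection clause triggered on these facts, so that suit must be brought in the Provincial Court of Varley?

The Provincial Court of Varley:
  (a) Odelle Jonquil resides in Varley, which satisfies one of the alternatives. Condition met.
  (b) The claim is a contract claim, not an employment claim, so this disjunct is met. Condition met.
  (c) The corporate defendant(s) are organised in Velholm, not Varley. The proviso offers no rescue either, since no such written consent has been filed. Fails.
  (d) The plaintiff resides in Varley. The exception is not triggered, since the amount in controversy is $54,500, below the $61,000 floor. Condition met.
  (e) Iyer Works has its principal place of business in Dunley, so one alternative holds. Condition met.
  → Forum clause is not triggered.

No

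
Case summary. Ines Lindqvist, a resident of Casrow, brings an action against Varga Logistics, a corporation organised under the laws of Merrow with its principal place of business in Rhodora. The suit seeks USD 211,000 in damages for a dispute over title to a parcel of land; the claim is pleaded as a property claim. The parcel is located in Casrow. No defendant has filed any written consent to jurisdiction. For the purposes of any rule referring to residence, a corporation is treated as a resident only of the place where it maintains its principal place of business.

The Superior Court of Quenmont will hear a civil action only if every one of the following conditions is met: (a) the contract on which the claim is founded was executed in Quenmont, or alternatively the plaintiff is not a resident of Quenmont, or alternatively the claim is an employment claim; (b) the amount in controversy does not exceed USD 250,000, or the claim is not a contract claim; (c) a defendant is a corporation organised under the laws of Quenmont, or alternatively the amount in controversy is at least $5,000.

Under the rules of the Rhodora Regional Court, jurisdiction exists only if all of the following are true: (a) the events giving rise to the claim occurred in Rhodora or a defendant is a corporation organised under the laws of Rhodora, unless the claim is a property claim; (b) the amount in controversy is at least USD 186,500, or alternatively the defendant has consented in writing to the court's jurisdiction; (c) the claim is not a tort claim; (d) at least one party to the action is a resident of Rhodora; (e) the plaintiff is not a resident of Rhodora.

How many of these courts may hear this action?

2

The Superior Court of Quenmont:
  (a) The plaintiff resides in Casrow, which is not Quenmont, which satisfies one of the alternatives. Met.
  (b) The amount in controversy is 211,000 dollars, within the $250,000 ceiling, so this disjunct is met. Satisfied.
  (c) The amount in controversy is $211,000, which meets the USD 5,000 floor, so one alternative holds. Condition met.
  → All conditions met; jurisdiction exists.
The Rhodora Regional Court:
  (a) The operative events occurred in Casrow, not Rhodora; the corporate defendant(s) are organised in Merrow, not Rhodora — every alternative fails. The proviso rescues it, though: the claim is a property claim. Met.
  (b) The amount in controversy is 211,000 dollars, which meets the 186,500 dollars floor, so one alternative holds. Satisfied.
  (c) The claim is a property claim, not a tort claim. Satisfied.
  (d) Varga Logistics resides in Rhodora. Met.
  (e) The plaintiff resides in Casrow, which is not Rhodora. Condition met.
  → Jurisdiction lies.
Courts with jurisdiction: the Superior Court of Quenmont, the Rhodora Regional Court — 2 in total.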